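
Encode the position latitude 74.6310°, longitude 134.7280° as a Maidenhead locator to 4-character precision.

Offset from 180°W / 90°S: lon 314.73°, lat 164.63°.
Field: 314.73/20 → 15 → P, 164.63/10 → 16 → Q; chars PQ.
Square: 14.73/2 → 7, 4.63/1 → 4; chars 74.

PQ74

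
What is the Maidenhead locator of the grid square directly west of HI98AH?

Longitude subsquare a = 0; −1 → -1, wraps to 23 = x, carry into square.
Longitude square 9; −1 → 8.
The latitude characters are unchanged.

HI88xh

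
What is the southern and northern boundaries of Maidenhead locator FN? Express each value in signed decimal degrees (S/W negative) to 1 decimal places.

Field F=5, N=13: +5·20° lon, +13·10° lat → SW at lon -80°, lat 40°.
Cell spans 20° lon × 10° lat.
south 40.0, north 50.0.

40.0, 50.0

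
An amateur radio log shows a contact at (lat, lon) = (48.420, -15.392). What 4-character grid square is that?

Shift to the Maidenhead origin (180°W, 90°S): lon 164.61, lat 138.42.
Field: lon ⌊164.61/20⌋ = 8 → I; lat ⌊138.42/10⌋ = 13 → N.
Square: lon ⌊4.61/2⌋ = 2; lat ⌊8.42/1⌋ = 8.

IN28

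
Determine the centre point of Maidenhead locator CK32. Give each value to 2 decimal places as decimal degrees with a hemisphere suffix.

12.50° N, 133.00° W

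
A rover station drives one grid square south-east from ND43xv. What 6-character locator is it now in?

ND53au

Longitude subsquare x = 23; +1 → 24, wraps to 0 = a, carry into square.
Longitude square 4; +1 → 5.
Latitude subsquare v = 21; −1 → 20 = u.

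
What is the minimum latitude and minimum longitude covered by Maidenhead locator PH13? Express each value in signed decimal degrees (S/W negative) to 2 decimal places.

Field P=15, H=7: +15·20° lon, +7·10° lat → SW at lon 120°, lat -20°.
Square 1, 3: +1·2° lon, +3·1° lat → SW at lon 122°, lat -17°.
latitude -17.00, longitude 122.00.

-17.00, 122.00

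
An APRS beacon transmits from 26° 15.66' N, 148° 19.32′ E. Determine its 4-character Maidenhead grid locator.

QL46

Offset from 180°W / 90°S: lon 328.32°, lat 116.26°.
Field: lon ⌊328.32/20⌋ = 16 → Q; lat ⌊116.26/10⌋ = 11 → L.
Square: lon ⌊8.32/2⌋ = 4; lat ⌊6.26/1⌋ = 6.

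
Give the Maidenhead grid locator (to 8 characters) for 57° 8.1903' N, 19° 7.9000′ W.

Add 180° to longitude and 90° to latitude: 160.86833, 147.13650.
Field: lon ⌊160.86833/20⌋ = 8 → I; lat ⌊147.13650/10⌋ = 14 → O.
Square: lon ⌊0.86833/2⌋ = 0; lat ⌊7.13650/1⌋ = 7.
Subsquare: lon ⌊0.86833/0.0833333⌋ = 10 → k; lat ⌊0.13650/0.0416667⌋ = 3 → d.
Extended square: lon ⌊0.03500/0.00833333⌋ = 4; lat ⌊0.01150/0.00416667⌋ = 2.

IO07kd42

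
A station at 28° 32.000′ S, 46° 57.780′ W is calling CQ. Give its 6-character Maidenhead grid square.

Add 180° to longitude and 90° to latitude: 133.0370, 61.4667.
Field: 133.0370/20 → 6 → G, 61.4667/10 → 6 → G; chars GG.
Square: 13.0370/2 → 6, 1.4667/1 → 1; chars 61.
Subsquare: 1.0370/0.0833333 → 12 → m, 0.4667/0.0416667 → 11 → l; chars ml.

GG61ml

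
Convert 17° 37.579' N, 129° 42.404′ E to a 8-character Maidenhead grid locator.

Shift to the Maidenhead origin (180°W, 90°S): lon 309.70673, lat 107.62632.
Field: lon ⌊309.70673/20⌋ = 15 → P; lat ⌊107.62632/10⌋ = 10 → K.
Square: lon ⌊9.70673/2⌋ = 4; lat ⌊7.62632/1⌋ = 7.
Subsquare: lon ⌊1.70673/0.0833333⌋ = 20 → u; lat ⌊0.62632/0.0416667⌋ = 15 → p.
Extended square: lon ⌊0.04007/0.00833333⌋ = 4; lat ⌊0.00132/0.00416667⌋ = 0.

PK47up40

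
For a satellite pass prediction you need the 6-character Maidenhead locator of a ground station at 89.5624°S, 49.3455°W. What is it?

GA50hk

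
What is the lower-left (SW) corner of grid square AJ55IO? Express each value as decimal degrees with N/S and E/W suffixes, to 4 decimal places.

5.5833° N, 169.3333° W

Field A=0, J=9: +0·20° lon, +9·10° lat → SW at lon -180°, lat 0°.
Square 5, 5: +5·2° lon, +5·1° lat → SW at lon -170°, lat 5°.
Subsquare i=8, o=14: +8·0.0833333° lon, +14·0.0416667° lat → SW at lon -169.333°, lat 5.58333°.
latitude 5.5833° N, longitude 169.3333° W.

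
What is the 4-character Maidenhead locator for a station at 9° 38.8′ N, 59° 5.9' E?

Add 180° to longitude and 90° to latitude: 239.10, 99.65.
Field: lon ⌊239.10/20⌋ = 11 → L; lat ⌊99.65/10⌋ = 9 → J.
Square: lon ⌊19.10/2⌋ = 9; lat ⌊9.65/1⌋ = 9.

LJ99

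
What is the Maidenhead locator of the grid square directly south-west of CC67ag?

CC57xf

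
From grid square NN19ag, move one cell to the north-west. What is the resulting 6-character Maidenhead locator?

NN09xh

Longitude subsquare a = 0; −1 → -1, wraps to 23 = x, carry into square.
Longitude square 1; −1 → 0.
Latitude subsquare g = 6; +1 → 7 = h.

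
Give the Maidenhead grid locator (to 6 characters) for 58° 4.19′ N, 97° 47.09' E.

Add 180° to longitude and 90° to latitude: 277.7848, 148.0698.
Field: 277.7848/20 → 13 → N, 148.0698/10 → 14 → O; chars NO.
Square: 17.7848/2 → 8, 8.0698/1 → 8; chars 88.
Subsquare: 1.7848/0.0833333 → 21 → v, 0.0698/0.0416667 → 1 → b; chars vb.

NO88vb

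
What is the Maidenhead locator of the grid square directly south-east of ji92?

Longitude square 9; +1 → 10, wraps to 0, carry into field.
Longitude field J = 9; +1 → 10 = K.
Latitude square 2; −1 → 1.

KI01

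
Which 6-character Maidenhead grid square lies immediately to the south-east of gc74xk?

GC84aj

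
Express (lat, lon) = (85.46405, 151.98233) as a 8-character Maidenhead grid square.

Add 180° to longitude and 90° to latitude: 331.98233, 175.46405.
Field: lon ⌊331.98233/20⌋ = 16 → Q; lat ⌊175.46405/10⌋ = 17 → R.
Square: lon ⌊11.98233/2⌋ = 5; lat ⌊5.46405/1⌋ = 5.
Subsquare: lon ⌊1.98233/0.0833333⌋ = 23 → x; lat ⌊0.46405/0.0416667⌋ = 11 → l.
Extended square: lon ⌊0.06566/0.00833333⌋ = 7; lat ⌊0.00572/0.00416667⌋ = 1.

QR55xl71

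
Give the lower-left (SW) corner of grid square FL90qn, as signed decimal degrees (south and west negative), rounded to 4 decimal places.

Field F=5, L=11: +5·20° lon, +11·10° lat → SW at lon -80°, lat 20°.
Square 9, 0: +9·2° lon, +0·1° lat → SW at lon -62°, lat 20°.
Subsquare q=16, n=13: +16·0.0833333° lon, +13·0.0416667° lat → SW at lon -60.6667°, lat 20.5417°.
latitude 20.5417, longitude -60.6667.

20.5417, -60.6667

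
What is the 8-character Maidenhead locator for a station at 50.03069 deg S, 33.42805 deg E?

KD69rx12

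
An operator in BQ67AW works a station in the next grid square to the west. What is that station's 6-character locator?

BQ57xw

Longitude subsquare a = 0; −1 → -1, wraps to 23 = x, carry into square.
Longitude square 6; −1 → 5.
The latitude characters are unchanged.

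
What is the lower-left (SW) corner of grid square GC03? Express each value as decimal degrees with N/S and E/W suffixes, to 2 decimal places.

Field G=6, C=2: +6·20° lon, +2·10° lat → SW at lon -60°, lat -70°.
Square 0, 3: +0·2° lon, +3·1° lat → SW at lon -60°, lat -67°.
latitude 67.00° S, longitude 60.00° W.

67.00° S, 60.00° W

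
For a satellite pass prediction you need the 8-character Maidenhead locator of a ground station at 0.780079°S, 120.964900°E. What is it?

PI09lf52

Offset from 180°W / 90°S: lon 300.96490°, lat 89.21992°.
Field: lon ⌊300.96490/20⌋ = 15 → P; lat ⌊89.21992/10⌋ = 8 → I.
Square: lon ⌊0.96490/2⌋ = 0; lat ⌊9.21992/1⌋ = 9.
Subsquare: lon ⌊0.96490/0.0833333⌋ = 11 → l; lat ⌊0.21992/0.0416667⌋ = 5 → f.
Extended square: lon ⌊0.04823/0.00833333⌋ = 5; lat ⌊0.01159/0.00416667⌋ = 2.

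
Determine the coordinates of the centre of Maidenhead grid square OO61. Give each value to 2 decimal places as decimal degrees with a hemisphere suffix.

51.50° N, 113.00° E

Field O=14, O=14: +14·20° lon, +14·10° lat → SW at lon 100°, lat 50°.
Square 6, 1: +6·2° lon, +1·1° lat → SW at lon 112°, lat 51°.
Cell spans 2° lon × 1° lat. Centre is SW corner plus half of each.
latitude 51.50° N, longitude 113.00° E.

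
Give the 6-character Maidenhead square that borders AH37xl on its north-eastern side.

Longitude subsquare x = 23; +1 → 24, wraps to 0 = a, carry into square.
Longitude square 3; +1 → 4.
Latitude subsquare l = 11; +1 → 12 = m.

AH47am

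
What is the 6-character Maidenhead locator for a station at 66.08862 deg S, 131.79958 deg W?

CC43cv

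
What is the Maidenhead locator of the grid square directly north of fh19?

FI10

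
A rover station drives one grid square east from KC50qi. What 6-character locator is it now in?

KC50ri

Longitude subsquare q = 16; +1 → 17 = r.
The latitude characters are unchanged.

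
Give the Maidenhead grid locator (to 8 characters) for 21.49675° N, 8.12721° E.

JL41bl59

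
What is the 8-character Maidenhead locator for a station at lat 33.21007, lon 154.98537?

QM73lf80

Add 180° to longitude and 90° to latitude: 334.98537, 123.21007.
Field: 334.98537/20 → 16 → Q, 123.21007/10 → 12 → M; chars QM.
Square: 14.98537/2 → 7, 3.21007/1 → 3; chars 73.
Subsquare: 0.98537/0.0833333 → 11 → l, 0.21007/0.0416667 → 5 → f; chars lf.
Extended square: 0.06870/0.00833333 → 8, 0.00174/0.00416667 → 0; chars 80.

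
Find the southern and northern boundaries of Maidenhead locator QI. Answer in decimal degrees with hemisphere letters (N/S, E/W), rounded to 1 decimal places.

10.0° S, 0.0° N

Field Q=16, I=8: +16·20° lon, +8·10° lat → SW at lon 140°, lat -10°.
Cell spans 20° lon × 10° lat.
south 10.0° S, north 0.0° N.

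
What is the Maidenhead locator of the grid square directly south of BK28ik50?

BK28ij59

Latitude extended square 0; −1 → -1, wraps to 9, carry into subsquare.
Latitude subsquare k = 10; −1 → 9 = j.
The longitude characters are unchanged.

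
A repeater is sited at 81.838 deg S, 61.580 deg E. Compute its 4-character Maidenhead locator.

Offset from 180°W / 90°S: lon 241.58°, lat 8.16°.
Field (20°×10°, letters A–R): 241.58/20 → 12 → M, 8.16/10 → 0 → A; chars MA.
Square (2°×1°, digits 0–9): 1.58/2 → 0, 8.16/1 → 8; chars 08.

MA08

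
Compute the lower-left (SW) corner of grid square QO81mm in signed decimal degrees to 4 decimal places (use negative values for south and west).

51.5000, 157.0000

Field Q=16, O=14: +16·20° lon, +14·10° lat → SW at lon 140°, lat 50°.
Square 8, 1: +8·2° lon, +1·1° lat → SW at lon 156°, lat 51°.
Subsquare m=12, m=12: +12·0.0833333° lon, +12·0.0416667° lat → SW at lon 157°, lat 51.5°.
latitude 51.5000, longitude 157.0000.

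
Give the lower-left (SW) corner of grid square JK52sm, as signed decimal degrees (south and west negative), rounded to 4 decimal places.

12.5000, 11.5000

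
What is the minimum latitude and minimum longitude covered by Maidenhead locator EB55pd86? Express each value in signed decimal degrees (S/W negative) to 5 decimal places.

Field E=4, B=1: +4·20° lon, +1·10° lat → SW at lon -100°, lat -80°.
Square 5, 5: +5·2° lon, +5·1° lat → SW at lon -90°, lat -75°.
Subsquare p=15, d=3: +15·0.0833333° lon, +3·0.0416667° lat → SW at lon -88.75°, lat -74.875°.
Extended square 8, 6: +8·0.00833333° lon, +6·0.00416667° lat → SW at lon -88.6833°, lat -74.85°.
latitude -74.85000, longitude -88.68333.

-74.85000, -88.68333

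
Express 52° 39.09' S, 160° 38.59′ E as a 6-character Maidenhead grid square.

RD07hi

Shift to the Maidenhead origin (180°W, 90°S): lon 340.6432, lat 37.3485.
Field: lon ⌊340.6432/20⌋ = 17 → R; lat ⌊37.3485/10⌋ = 3 → D.
Square: lon ⌊0.6432/2⌋ = 0; lat ⌊7.3485/1⌋ = 7.
Subsquare: lon ⌊0.6432/0.0833333⌋ = 7 → h; lat ⌊0.3485/0.0416667⌋ = 8 → i.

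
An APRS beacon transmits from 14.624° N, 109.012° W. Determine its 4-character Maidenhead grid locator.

DK54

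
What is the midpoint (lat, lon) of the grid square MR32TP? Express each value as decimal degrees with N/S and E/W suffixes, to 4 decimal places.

82.6458° N, 67.6250° E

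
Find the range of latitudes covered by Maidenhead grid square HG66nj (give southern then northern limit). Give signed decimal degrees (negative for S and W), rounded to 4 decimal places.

-23.6250, -23.5833

Field H=7, G=6: +7·20° lon, +6·10° lat → SW at lon -40°, lat -30°.
Square 6, 6: +6·2° lon, +6·1° lat → SW at lon -28°, lat -24°.
Subsquare n=13, j=9: +13·0.0833333° lon, +9·0.0416667° lat → SW at lon -26.9167°, lat -23.625°.
Cell spans 0.0833333° lon × 0.0416667° lat.
south -23.6250, north -23.5833.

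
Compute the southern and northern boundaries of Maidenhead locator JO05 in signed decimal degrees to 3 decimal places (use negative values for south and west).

Field J=9, O=14: +9·20° lon, +14·10° lat → SW at lon 0°, lat 50°.
Square 0, 5: +0·2° lon, +5·1° lat → SW at lon 0°, lat 55°.
Cell spans 2° lon × 1° lat.
south 55.000, north 56.000.

55.000, 56.000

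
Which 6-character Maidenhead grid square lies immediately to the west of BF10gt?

BF10ft

Longitude subsquare g = 6; −1 → 5 = f.
The latitude characters are unchanged.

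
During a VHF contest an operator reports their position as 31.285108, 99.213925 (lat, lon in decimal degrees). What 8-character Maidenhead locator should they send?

NM91og58

Add 180° to longitude and 90° to latitude: 279.21393, 121.28511.
Field: 279.21393/20 → 13 → N, 121.28511/10 → 12 → M; chars NM.
Square: 19.21393/2 → 9, 1.28511/1 → 1; chars 91.
Subsquare: 1.21393/0.0833333 → 14 → o, 0.28511/0.0416667 → 6 → g; chars og.
Extended square: 0.04726/0.00833333 → 5, 0.03511/0.00416667 → 8; chars 58.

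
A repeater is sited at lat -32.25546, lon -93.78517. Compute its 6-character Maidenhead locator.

Add 180° to longitude and 90° to latitude: 86.2148, 57.7445.
Field (20°×10°, letters A–R): lon ⌊86.2148/20⌋ = 4 → E; lat ⌊57.7445/10⌋ = 5 → F.
Square (2°×1°, digits 0–9): lon ⌊6.2148/2⌋ = 3; lat ⌊7.7445/1⌋ = 7.
Subsquare (5′×2.5′, letters a–x): lon ⌊0.2148/0.0833333⌋ = 2 → c; lat ⌊0.7445/0.0416667⌋ = 17 → r.

EF37cr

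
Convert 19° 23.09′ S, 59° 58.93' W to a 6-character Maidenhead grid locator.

Add 180° to longitude and 90° to latitude: 120.0178, 70.6152.
Field: 120.0178/20 → 6 → G, 70.6152/10 → 7 → H; chars GH.
Square: 0.0178/2 → 0, 0.6152/1 → 0; chars 00.
Subsquare: 0.0178/0.0833333 → 0 → a, 0.6152/0.0416667 → 14 → o; chars ao.

GH00ao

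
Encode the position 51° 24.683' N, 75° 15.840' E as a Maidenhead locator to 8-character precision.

MO71pj18

Add 180° to longitude and 90° to latitude: 255.26400, 141.41138.
Field: lon ⌊255.26400/20⌋ = 12 → M; lat ⌊141.41138/10⌋ = 14 → O.
Square: lon ⌊15.26400/2⌋ = 7; lat ⌊1.41138/1⌋ = 1.
Subsquare: lon ⌊1.26400/0.0833333⌋ = 15 → p; lat ⌊0.41138/0.0416667⌋ = 9 → j.
Extended square: lon ⌊0.01400/0.00833333⌋ = 1; lat ⌊0.03638/0.00416667⌋ = 8.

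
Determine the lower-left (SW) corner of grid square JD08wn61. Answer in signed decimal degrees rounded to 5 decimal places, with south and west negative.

-51.45417, 1.88333

Field J=9, D=3: +9·20° lon, +3·10° lat → SW at lon 0°, lat -60°.
Square 0, 8: +0·2° lon, +8·1° lat → SW at lon 0°, lat -52°.
Subsquare w=22, n=13: +22·0.0833333° lon, +13·0.0416667° lat → SW at lon 1.83333°, lat -51.4583°.
Extended square 6, 1: +6·0.00833333° lon, +1·0.00416667° lat → SW at lon 1.88333°, lat -51.4542°.
latitude -51.45417, longitude 1.88333.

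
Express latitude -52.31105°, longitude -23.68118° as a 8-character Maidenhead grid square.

Add 180° to longitude and 90° to latitude: 156.31882, 37.68895.
Field (20°×10°, letters A–R): lon ⌊156.31882/20⌋ = 7 → H; lat ⌊37.68895/10⌋ = 3 → D.
Square (2°×1°, digits 0–9): lon ⌊16.31882/2⌋ = 8; lat ⌊7.68895/1⌋ = 7.
Subsquare (5′×2.5′, letters a–x): lon ⌊0.31882/0.0833333⌋ = 3 → d; lat ⌊0.68895/0.0416667⌋ = 16 → q.
Extended square (30″×15″, digits 0–9): lon ⌊0.06882/0.00833333⌋ = 8; lat ⌊0.02228/0.00416667⌋ = 5.

HD87dq85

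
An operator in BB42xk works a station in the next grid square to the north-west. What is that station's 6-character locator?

Longitude subsquare x = 23; −1 → 22 = w.
Latitude subsquare k = 10; +1 → 11 = l.

BB42wl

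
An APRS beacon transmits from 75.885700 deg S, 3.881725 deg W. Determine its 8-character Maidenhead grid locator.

Shift to the Maidenhead origin (180°W, 90°S): lon 176.11828, lat 14.11430.
Field (20°×10°, letters A–R): 176.11828/20 → 8 → I, 14.11430/10 → 1 → B; chars IB.
Square (2°×1°, digits 0–9): 16.11828/2 → 8, 4.11430/1 → 4; chars 84.
Subsquare (5′×2.5′, letters a–x): 0.11828/0.0833333 → 1 → b, 0.11430/0.0416667 → 2 → c; chars bc.
Extended square (30″×15″, digits 0–9): 0.03494/0.00833333 → 4, 0.03097/0.00416667 → 7; chars 47.

IB84bc47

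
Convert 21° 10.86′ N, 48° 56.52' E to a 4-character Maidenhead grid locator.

LL41

Add 180° to longitude and 90° to latitude: 228.94, 111.18.
Field (20°×10°, letters A–R): 228.94/20 → 11 → L, 111.18/10 → 11 → L; chars LL.
Square (2°×1°, digits 0–9): 8.94/2 → 4, 1.18/1 → 1; chars 41.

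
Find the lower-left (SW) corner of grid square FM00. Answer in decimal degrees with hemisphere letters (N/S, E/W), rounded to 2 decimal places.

Field F=5, M=12: +5·20° lon, +12·10° lat → SW at lon -80°, lat 30°.
Square 0, 0: +0·2° lon, +0·1° lat → SW at lon -80°, lat 30°.
latitude 30.00° N, longitude 80.00° W.

30.00° N, 80.00° W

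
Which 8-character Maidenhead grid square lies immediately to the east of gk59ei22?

GK59ei32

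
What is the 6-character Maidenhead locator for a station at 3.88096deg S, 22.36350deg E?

KI16ec

Shift to the Maidenhead origin (180°W, 90°S): lon 202.3635, lat 86.1190.
Field: lon ⌊202.3635/20⌋ = 10 → K; lat ⌊86.1190/10⌋ = 8 → I.
Square: lon ⌊2.3635/2⌋ = 1; lat ⌊6.1190/1⌋ = 6.
Subsquare: lon ⌊0.3635/0.0833333⌋ = 4 → e; lat ⌊0.1190/0.0416667⌋ = 2 → c.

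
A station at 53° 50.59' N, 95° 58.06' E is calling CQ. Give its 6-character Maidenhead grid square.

NO73xu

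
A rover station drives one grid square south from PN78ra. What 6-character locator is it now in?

Latitude subsquare a = 0; −1 → -1, wraps to 23 = x, carry into square.
Latitude square 8; −1 → 7.
The longitude characters are unchanged.

PN77rx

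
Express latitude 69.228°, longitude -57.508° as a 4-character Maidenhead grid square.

Offset from 180°W / 90°S: lon 122.49°, lat 159.23°.
Field (20°×10°, letters A–R): 122.49/20 → 6 → G, 159.23/10 → 15 → P; chars GP.
Square (2°×1°, digits 0–9): 2.49/2 → 1, 9.23/1 → 9; chars 19.

GP19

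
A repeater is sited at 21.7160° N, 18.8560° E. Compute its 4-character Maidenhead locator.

JL91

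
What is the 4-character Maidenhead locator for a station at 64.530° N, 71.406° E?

Add 180° to longitude and 90° to latitude: 251.41, 154.53.
Field (20°×10°, letters A–R): lon ⌊251.41/20⌋ = 12 → M; lat ⌊154.53/10⌋ = 15 → P.
Square (2°×1°, digits 0–9): lon ⌊11.41/2⌋ = 5; lat ⌊4.53/1⌋ = 4.

MP54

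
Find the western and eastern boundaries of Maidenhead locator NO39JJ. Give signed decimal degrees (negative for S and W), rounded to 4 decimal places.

86.7500, 86.8333

Field N=13, O=14: +13·20° lon, +14·10° lat → SW at lon 80°, lat 50°.
Square 3, 9: +3·2° lon, +9·1° lat → SW at lon 86°, lat 59°.
Subsquare j=9, j=9: +9·0.0833333° lon, +9·0.0416667° lat → SW at lon 86.75°, lat 59.375°.
Cell spans 0.0833333° lon × 0.0416667° lat.
west 86.7500, east 86.8333.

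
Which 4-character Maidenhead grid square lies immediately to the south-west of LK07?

KK96

Longitude square 0; −1 → -1, wraps to 9, carry into field.
Longitude field L = 11; −1 → 10 = K.
Latitude square 7; −1 → 6.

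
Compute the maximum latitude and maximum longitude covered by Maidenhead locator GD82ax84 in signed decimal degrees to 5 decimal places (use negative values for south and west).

-57.02083, -43.92500

Field G=6, D=3: +6·20° lon, +3·10° lat → SW at lon -60°, lat -60°.
Square 8, 2: +8·2° lon, +2·1° lat → SW at lon -44°, lat -58°.
Subsquare a=0, x=23: +0·0.0833333° lon, +23·0.0416667° lat → SW at lon -44°, lat -57.0417°.
Extended square 8, 4: +8·0.00833333° lon, +4·0.00416667° lat → SW at lon -43.9333°, lat -57.025°.
Cell spans 0.00833333° lon × 0.00416667° lat. NE corner is SW corner plus one full cell.
latitude -57.02083, longitude -43.92500.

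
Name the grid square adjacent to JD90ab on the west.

JD80xb

Longitude subsquare a = 0; −1 → -1, wraps to 23 = x, carry into square.
Longitude square 9; −1 → 8.
The latitude characters are unchanged.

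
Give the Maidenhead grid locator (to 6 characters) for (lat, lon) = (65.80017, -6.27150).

IP65ut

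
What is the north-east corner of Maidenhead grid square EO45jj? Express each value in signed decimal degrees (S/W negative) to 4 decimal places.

Field E=4, O=14: +4·20° lon, +14·10° lat → SW at lon -100°, lat 50°.
Square 4, 5: +4·2° lon, +5·1° lat → SW at lon -92°, lat 55°.
Subsquare j=9, j=9: +9·0.0833333° lon, +9·0.0416667° lat → SW at lon -91.25°, lat 55.375°.
Cell spans 0.0833333° lon × 0.0416667° lat. NE corner is SW corner plus one full cell.
latitude 55.4167, longitude -91.1667.

55.4167, -91.1667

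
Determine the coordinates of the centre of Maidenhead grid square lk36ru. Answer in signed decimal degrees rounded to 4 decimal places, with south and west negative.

Field L=11, K=10: +11·20° lon, +10·10° lat → SW at lon 40°, lat 10°.
Square 3, 6: +3·2° lon, +6·1° lat → SW at lon 46°, lat 16°.
Subsquare r=17, u=20: +17·0.0833333° lon, +20·0.0416667° lat → SW at lon 47.4167°, lat 16.8333°.
Cell spans 0.0833333° lon × 0.0416667° lat. Centre is SW corner plus half of each.
latitude 16.8542, longitude 47.4583.

16.8542, 47.4583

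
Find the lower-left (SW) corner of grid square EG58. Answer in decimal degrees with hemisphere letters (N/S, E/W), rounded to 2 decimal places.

22.00° S, 90.00° W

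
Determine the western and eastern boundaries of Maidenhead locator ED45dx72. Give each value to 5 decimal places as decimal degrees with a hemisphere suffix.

91.69167° W, 91.68333° W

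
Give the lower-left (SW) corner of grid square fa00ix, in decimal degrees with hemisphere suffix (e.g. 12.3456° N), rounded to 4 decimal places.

89.0417° S, 79.3333° W

Field F=5, A=0: +5·20° lon, +0·10° lat → SW at lon -80°, lat -90°.
Square 0, 0: +0·2° lon, +0·1° lat → SW at lon -80°, lat -90°.
Subsquare i=8, x=23: +8·0.0833333° lon, +23·0.0416667° lat → SW at lon -79.3333°, lat -89.0417°.
latitude 89.0417° S, longitude 79.3333° W.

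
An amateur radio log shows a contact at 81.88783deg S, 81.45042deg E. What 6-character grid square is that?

NA08rc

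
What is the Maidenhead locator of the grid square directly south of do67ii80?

DO67ih89

Latitude extended square 0; −1 → -1, wraps to 9, carry into subsquare.
Latitude subsquare i = 8; −1 → 7 = h.
The longitude characters are unchanged.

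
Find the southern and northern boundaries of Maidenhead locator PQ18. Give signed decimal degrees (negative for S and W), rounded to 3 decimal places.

Field P=15, Q=16: +15·20° lon, +16·10° lat → SW at lon 120°, lat 70°.
Square 1, 8: +1·2° lon, +8·1° lat → SW at lon 122°, lat 78°.
Cell spans 2° lon × 1° lat.
south 78.000, north 79.000.

78.000, 79.000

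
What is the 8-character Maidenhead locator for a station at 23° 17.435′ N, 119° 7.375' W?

DL03kg59

Offset from 180°W / 90°S: lon 60.87708°, lat 113.29058°.
Field: 60.87708/20 → 3 → D, 113.29058/10 → 11 → L; chars DL.
Square: 0.87708/2 → 0, 3.29058/1 → 3; chars 03.
Subsquare: 0.87708/0.0833333 → 10 → k, 0.29058/0.0416667 → 6 → g; chars kg.
Extended square: 0.04375/0.00833333 → 5, 0.04058/0.00416667 → 9; chars 59.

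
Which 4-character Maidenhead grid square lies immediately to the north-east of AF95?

BF06

Longitude square 9; +1 → 10, wraps to 0, carry into field.
Longitude field A = 0; +1 → 1 = B.
Latitude square 5; +1 → 6.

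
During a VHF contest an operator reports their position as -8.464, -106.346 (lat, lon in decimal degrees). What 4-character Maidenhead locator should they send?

Add 180° to longitude and 90° to latitude: 73.65, 81.54.
Field: lon ⌊73.65/20⌋ = 3 → D; lat ⌊81.54/10⌋ = 8 → I.
Square: lon ⌊13.65/2⌋ = 6; lat ⌊1.54/1⌋ = 1.

DI61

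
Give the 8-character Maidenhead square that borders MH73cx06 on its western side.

Longitude extended square 0; −1 → -1, wraps to 9, carry into subsquare.
Longitude subsquare c = 2; −1 → 1 = b.
The latitude characters are unchanged.

MH73bx96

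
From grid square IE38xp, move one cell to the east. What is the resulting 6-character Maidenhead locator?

IE48ap

Longitude subsquare x = 23; +1 → 24, wraps to 0 = a, carry into square.
Longitude square 3; +1 → 4.
The latitude characters are unchanged.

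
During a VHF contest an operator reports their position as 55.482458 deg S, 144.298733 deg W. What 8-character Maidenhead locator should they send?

Shift to the Maidenhead origin (180°W, 90°S): lon 35.70127, lat 34.51754.
Field: lon ⌊35.70127/20⌋ = 1 → B; lat ⌊34.51754/10⌋ = 3 → D.
Square: lon ⌊15.70127/2⌋ = 7; lat ⌊4.51754/1⌋ = 4.
Subsquare: lon ⌊1.70127/0.0833333⌋ = 20 → u; lat ⌊0.51754/0.0416667⌋ = 12 → m.
Extended square: lon ⌊0.03460/0.00833333⌋ = 4; lat ⌊0.01754/0.00416667⌋ = 4.

BD74um44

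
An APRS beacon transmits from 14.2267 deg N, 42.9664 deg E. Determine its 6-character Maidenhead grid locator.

LK14lf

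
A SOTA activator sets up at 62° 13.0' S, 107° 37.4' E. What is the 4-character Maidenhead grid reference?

OC37

Offset from 180°W / 90°S: lon 287.62°, lat 27.78°.
Field: 287.62/20 → 14 → O, 27.78/10 → 2 → C; chars OC.
Square: 7.62/2 → 3, 7.78/1 → 7; chars 37.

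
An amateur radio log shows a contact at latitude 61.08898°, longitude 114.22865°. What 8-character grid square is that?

Add 180° to longitude and 90° to latitude: 294.22865, 151.08898.
Field (20°×10°, letters A–R): 294.22865/20 → 14 → O, 151.08898/10 → 15 → P; chars OP.
Square (2°×1°, digits 0–9): 14.22865/2 → 7, 1.08898/1 → 1; chars 71.
Subsquare (5′×2.5′, letters a–x): 0.22865/0.0833333 → 2 → c, 0.08898/0.0416667 → 2 → c; chars cc.
Extended square (30″×15″, digits 0–9): 0.06198/0.00833333 → 7, 0.00565/0.00416667 → 1; chars 71.

OP71cc71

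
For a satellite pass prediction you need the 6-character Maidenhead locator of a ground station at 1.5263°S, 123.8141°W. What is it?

Shift to the Maidenhead origin (180°W, 90°S): lon 56.1859, lat 88.4737.
Field (20°×10°, letters A–R): 56.1859/20 → 2 → C, 88.4737/10 → 8 → I; chars CI.
Square (2°×1°, digits 0–9): 16.1859/2 → 8, 8.4737/1 → 8; chars 88.
Subsquare (5′×2.5′, letters a–x): 0.1859/0.0833333 → 2 → c, 0.4737/0.0416667 → 11 → l; chars cl.

CI88cl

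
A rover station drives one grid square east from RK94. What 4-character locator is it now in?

AK04

Longitude square 9; +1 → 10, wraps to 0, carry into field.
Longitude field R = 17; +1 → 18, wraps to 0 = A, wrapping around the antimeridian.
The latitude characters are unchanged.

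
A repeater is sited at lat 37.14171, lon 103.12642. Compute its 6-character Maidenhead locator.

Offset from 180°W / 90°S: lon 283.1264°, lat 127.1417°.
Field: 283.1264/20 → 14 → O, 127.1417/10 → 12 → M; chars OM.
Square: 3.1264/2 → 1, 7.1417/1 → 7; chars 17.
Subsquare: 1.1264/0.0833333 → 13 → n, 0.1417/0.0416667 → 3 → d; chars nd.

OM17nd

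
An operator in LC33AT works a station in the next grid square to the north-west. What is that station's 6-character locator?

LC23xu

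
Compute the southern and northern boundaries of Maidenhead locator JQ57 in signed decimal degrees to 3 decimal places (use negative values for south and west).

Field J=9, Q=16: +9·20° lon, +16·10° lat → SW at lon 0°, lat 70°.
Square 5, 7: +5·2° lon, +7·1° lat → SW at lon 10°, lat 77°.
Cell spans 2° lon × 1° lat.
south 77.000, north 78.000.

77.000, 78.000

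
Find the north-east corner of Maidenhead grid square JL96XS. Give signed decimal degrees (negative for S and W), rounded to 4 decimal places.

26.7917, 20.0000

Field J=9, L=11: +9·20° lon, +11·10° lat → SW at lon 0°, lat 20°.
Square 9, 6: +9·2° lon, +6·1° lat → SW at lon 18°, lat 26°.
Subsquare x=23, s=18: +23·0.0833333° lon, +18·0.0416667° lat → SW at lon 19.9167°, lat 26.75°.
Cell spans 0.0833333° lon × 0.0416667° lat. NE corner is SW corner plus one full cell.
latitude 26.7917, longitude 20.0000.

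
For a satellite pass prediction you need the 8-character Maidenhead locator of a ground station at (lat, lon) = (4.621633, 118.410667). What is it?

OJ94eo99

Add 180° to longitude and 90° to latitude: 298.41067, 94.62163.
Field (20°×10°, letters A–R): 298.41067/20 → 14 → O, 94.62163/10 → 9 → J; chars OJ.
Square (2°×1°, digits 0–9): 18.41067/2 → 9, 4.62163/1 → 4; chars 94.
Subsquare (5′×2.5′, letters a–x): 0.41067/0.0833333 → 4 → e, 0.62163/0.0416667 → 14 → o; chars eo.
Extended square (30″×15″, digits 0–9): 0.07733/0.00833333 → 9, 0.03830/0.00416667 → 9; chars 99.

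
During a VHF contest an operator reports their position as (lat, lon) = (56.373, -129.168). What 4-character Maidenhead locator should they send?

CO56

Add 180° to longitude and 90° to latitude: 50.83, 146.37.
Field: lon ⌊50.83/20⌋ = 2 → C; lat ⌊146.37/10⌋ = 14 → O.
Square: lon ⌊10.83/2⌋ = 5; lat ⌊6.37/1⌋ = 6.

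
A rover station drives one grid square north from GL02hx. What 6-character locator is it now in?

Latitude subsquare x = 23; +1 → 24, wraps to 0 = a, carry into square.
Latitude square 2; +1 → 3.
The longitude characters are unchanged.

GL03ha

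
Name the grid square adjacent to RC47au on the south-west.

RC37xt

Longitude subsquare a = 0; −1 → -1, wraps to 23 = x, carry into square.
Longitude square 4; −1 → 3.
Latitude subsquare u = 20; −1 → 19 = t.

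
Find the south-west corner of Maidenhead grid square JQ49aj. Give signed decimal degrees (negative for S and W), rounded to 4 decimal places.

79.3750, 8.0000

Field J=9, Q=16: +9·20° lon, +16·10° lat → SW at lon 0°, lat 70°.
Square 4, 9: +4·2° lon, +9·1° lat → SW at lon 8°, lat 79°.
Subsquare a=0, j=9: +0·0.0833333° lon, +9·0.0416667° lat → SW at lon 8°, lat 79.375°.
latitude 79.3750, longitude 8.0000.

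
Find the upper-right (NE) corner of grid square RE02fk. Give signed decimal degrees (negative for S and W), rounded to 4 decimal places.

-47.5417, 160.5000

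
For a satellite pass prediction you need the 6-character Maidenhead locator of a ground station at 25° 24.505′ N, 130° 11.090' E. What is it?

Shift to the Maidenhead origin (180°W, 90°S): lon 310.1848, lat 115.4084.
Field: lon ⌊310.1848/20⌋ = 15 → P; lat ⌊115.4084/10⌋ = 11 → L.
Square: lon ⌊10.1848/2⌋ = 5; lat ⌊5.4084/1⌋ = 5.
Subsquare: lon ⌊0.1848/0.0833333⌋ = 2 → c; lat ⌊0.4084/0.0416667⌋ = 9 → j.

PL55cj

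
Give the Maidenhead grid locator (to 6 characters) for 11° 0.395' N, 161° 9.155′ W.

AK91ka

Shift to the Maidenhead origin (180°W, 90°S): lon 18.8474, lat 101.0066.
Field (20°×10°, letters A–R): lon ⌊18.8474/20⌋ = 0 → A; lat ⌊101.0066/10⌋ = 10 → K.
Square (2°×1°, digits 0–9): lon ⌊18.8474/2⌋ = 9; lat ⌊1.0066/1⌋ = 1.
Subsquare (5′×2.5′, letters a–x): lon ⌊0.8474/0.0833333⌋ = 10 → k; lat ⌊0.0066/0.0416667⌋ = 0 → a.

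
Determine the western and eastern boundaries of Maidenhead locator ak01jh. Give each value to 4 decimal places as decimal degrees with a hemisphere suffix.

Field A=0, K=10: +0·20° lon, +10·10° lat → SW at lon -180°, lat 10°.
Square 0, 1: +0·2° lon, +1·1° lat → SW at lon -180°, lat 11°.
Subsquare j=9, h=7: +9·0.0833333° lon, +7·0.0416667° lat → SW at lon -179.25°, lat 11.2917°.
Cell spans 0.0833333° lon × 0.0416667° lat.
west 179.2500° W, east 179.1667° W.

179.2500° W, 179.1667° W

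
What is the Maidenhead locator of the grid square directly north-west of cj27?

CJ18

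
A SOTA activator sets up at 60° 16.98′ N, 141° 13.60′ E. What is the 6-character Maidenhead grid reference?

QP00og

Offset from 180°W / 90°S: lon 321.2267°, lat 150.2830°.
Field (20°×10°, letters A–R): 321.2267/20 → 16 → Q, 150.2830/10 → 15 → P; chars QP.
Square (2°×1°, digits 0–9): 1.2267/2 → 0, 0.2830/1 → 0; chars 00.
Subsquare (5′×2.5′, letters a–x): 1.2267/0.0833333 → 14 → o, 0.2830/0.0416667 → 6 → g; chars og.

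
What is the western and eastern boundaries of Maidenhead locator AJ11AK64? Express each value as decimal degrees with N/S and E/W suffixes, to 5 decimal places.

Field A=0, J=9: +0·20° lon, +9·10° lat → SW at lon -180°, lat 0°.
Square 1, 1: +1·2° lon, +1·1° lat → SW at lon -178°, lat 1°.
Subsquare a=0, k=10: +0·0.0833333° lon, +10·0.0416667° lat → SW at lon -178°, lat 1.41667°.
Extended square 6, 4: +6·0.00833333° lon, +4·0.00416667° lat → SW at lon -177.95°, lat 1.43333°.
Cell spans 0.00833333° lon × 0.00416667° lat.
west 177.95000° W, east 177.94167° W.

177.95000° W, 177.94167° W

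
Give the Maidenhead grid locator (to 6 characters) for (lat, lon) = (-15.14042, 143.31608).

Shift to the Maidenhead origin (180°W, 90°S): lon 323.3161, lat 74.8596.
Field: lon ⌊323.3161/20⌋ = 16 → Q; lat ⌊74.8596/10⌋ = 7 → H.
Square: lon ⌊3.3161/2⌋ = 1; lat ⌊4.8596/1⌋ = 4.
Subsquare: lon ⌊1.3161/0.0833333⌋ = 15 → p; lat ⌊0.8596/0.0416667⌋ = 20 → u.

QH14pu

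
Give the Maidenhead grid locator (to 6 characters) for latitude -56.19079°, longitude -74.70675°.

Add 180° to longitude and 90° to latitude: 105.2933, 33.8092.
Field: 105.2933/20 → 5 → F, 33.8092/10 → 3 → D; chars FD.
Square: 5.2933/2 → 2, 3.8092/1 → 3; chars 23.
Subsquare: 1.2933/0.0833333 → 15 → p, 0.8092/0.0416667 → 19 → t; chars pt.

FD23pt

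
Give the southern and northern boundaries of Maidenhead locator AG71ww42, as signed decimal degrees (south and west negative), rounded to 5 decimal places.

-28.07500, -28.07083

Field A=0, G=6: +0·20° lon, +6·10° lat → SW at lon -180°, lat -30°.
Square 7, 1: +7·2° lon, +1·1° lat → SW at lon -166°, lat -29°.
Subsquare w=22, w=22: +22·0.0833333° lon, +22·0.0416667° lat → SW at lon -164.167°, lat -28.0833°.
Extended square 4, 2: +4·0.00833333° lon, +2·0.00416667° lat → SW at lon -164.133°, lat -28.075°.
Cell spans 0.00833333° lon × 0.00416667° lat.
south -28.07500, north -28.07083.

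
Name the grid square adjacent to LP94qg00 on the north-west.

LP94pg91

Longitude extended square 0; −1 → -1, wraps to 9, carry into subsquare.
Longitude subsquare q = 16; −1 → 15 = p.
Latitude extended square 0; +1 → 1.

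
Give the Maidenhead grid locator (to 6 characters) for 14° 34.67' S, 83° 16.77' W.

EH85ik

Add 180° to longitude and 90° to latitude: 96.7205, 75.4222.
Field: 96.7205/20 → 4 → E, 75.4222/10 → 7 → H; chars EH.
Square: 16.7205/2 → 8, 5.4222/1 → 5; chars 85.
Subsquare: 0.7205/0.0833333 → 8 → i, 0.4222/0.0416667 → 10 → k; chars ik.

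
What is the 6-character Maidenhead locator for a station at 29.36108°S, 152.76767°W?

Shift to the Maidenhead origin (180°W, 90°S): lon 27.2323, lat 60.6389.
Field: 27.2323/20 → 1 → B, 60.6389/10 → 6 → G; chars BG.
Square: 7.2323/2 → 3, 0.6389/1 → 0; chars 30.
Subsquare: 1.2323/0.0833333 → 14 → o, 0.6389/0.0416667 → 15 → p; chars op.

BG30op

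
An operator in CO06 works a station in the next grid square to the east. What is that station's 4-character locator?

CO16

Longitude square 0; +1 → 1.
The latitude characters are unchanged.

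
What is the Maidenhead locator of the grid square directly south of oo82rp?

OO82ro

Latitude subsquare p = 15; −1 → 14 = o.
The longitude characters are unchanged.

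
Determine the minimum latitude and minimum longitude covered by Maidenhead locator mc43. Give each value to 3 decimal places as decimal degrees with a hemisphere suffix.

67.000° S, 68.000° E

Field M=12, C=2: +12·20° lon, +2·10° lat → SW at lon 60°, lat -70°.
Square 4, 3: +4·2° lon, +3·1° lat → SW at lon 68°, lat -67°.
latitude 67.000° S, longitude 68.000° E.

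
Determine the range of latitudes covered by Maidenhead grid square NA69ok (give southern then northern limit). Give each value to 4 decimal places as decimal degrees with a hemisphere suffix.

Field N=13, A=0: +13·20° lon, +0·10° lat → SW at lon 80°, lat -90°.
Square 6, 9: +6·2° lon, +9·1° lat → SW at lon 92°, lat -81°.
Subsquare o=14, k=10: +14·0.0833333° lon, +10·0.0416667° lat → SW at lon 93.1667°, lat -80.5833°.
Cell spans 0.0833333° lon × 0.0416667° lat.
south 80.5833° S, north 80.5417° S.

80.5833° S, 80.5417° S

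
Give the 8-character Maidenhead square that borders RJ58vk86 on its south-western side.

Longitude extended square 8; −1 → 7.
Latitude extended square 6; −1 → 5.

RJ58vk75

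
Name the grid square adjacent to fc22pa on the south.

Latitude subsquare a = 0; −1 → -1, wraps to 23 = x, carry into square.
Latitude square 2; −1 → 1.
The longitude characters are unchanged.

FC21px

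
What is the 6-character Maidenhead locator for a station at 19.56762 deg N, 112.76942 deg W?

DK39on

Shift to the Maidenhead origin (180°W, 90°S): lon 67.2306, lat 109.5676.
Field: 67.2306/20 → 3 → D, 109.5676/10 → 10 → K; chars DK.
Square: 7.2306/2 → 3, 9.5676/1 → 9; chars 39.
Subsquare: 1.2306/0.0833333 → 14 → o, 0.5676/0.0416667 → 13 → n; chars on.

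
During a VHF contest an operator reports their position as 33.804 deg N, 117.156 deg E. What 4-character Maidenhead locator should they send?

Add 180° to longitude and 90° to latitude: 297.16, 123.80.
Field (20°×10°, letters A–R): lon ⌊297.16/20⌋ = 14 → O; lat ⌊123.80/10⌋ = 12 → M.
Square (2°×1°, digits 0–9): lon ⌊17.16/2⌋ = 8; lat ⌊3.80/1⌋ = 3.

OM83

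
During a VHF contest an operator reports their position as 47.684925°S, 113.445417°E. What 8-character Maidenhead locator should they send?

OE62rh35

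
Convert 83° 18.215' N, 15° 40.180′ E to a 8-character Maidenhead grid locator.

Offset from 180°W / 90°S: lon 195.66967°, lat 173.30358°.
Field (20°×10°, letters A–R): 195.66967/20 → 9 → J, 173.30358/10 → 17 → R; chars JR.
Square (2°×1°, digits 0–9): 15.66967/2 → 7, 3.30358/1 → 3; chars 73.
Subsquare (5′×2.5′, letters a–x): 1.66967/0.0833333 → 20 → u, 0.30358/0.0416667 → 7 → h; chars uh.
Extended square (30″×15″, digits 0–9): 0.00300/0.00833333 → 0, 0.01192/0.00416667 → 2; chars 02.

JR73uh02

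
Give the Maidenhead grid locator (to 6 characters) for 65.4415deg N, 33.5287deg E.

Offset from 180°W / 90°S: lon 213.5287°, lat 155.4415°.
Field: lon ⌊213.5287/20⌋ = 10 → K; lat ⌊155.4415/10⌋ = 15 → P.
Square: lon ⌊13.5287/2⌋ = 6; lat ⌊5.4415/1⌋ = 5.
Subsquare: lon ⌊1.5287/0.0833333⌋ = 18 → s; lat ⌊0.4415/0.0416667⌋ = 10 → k.

KP65sk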